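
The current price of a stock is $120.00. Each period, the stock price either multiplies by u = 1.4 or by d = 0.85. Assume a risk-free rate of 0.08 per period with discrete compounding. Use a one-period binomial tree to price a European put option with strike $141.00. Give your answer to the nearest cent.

Risk-neutral probability p = (1 + 0.08 − 0.85)/(1.4 − 0.85) = 0.2300/0.5500 = 0.4182
Terminal stock prices: S_u = 168, S_d = 102
Terminal payoffs (K − S): max(-27, 0) = 0, max(39, 0) = 39
Node 0 (S = 120): V_0 = 1/1.08·[0.4182·0.0000 + 0.5818·39.0000] = 21.0101

$21.01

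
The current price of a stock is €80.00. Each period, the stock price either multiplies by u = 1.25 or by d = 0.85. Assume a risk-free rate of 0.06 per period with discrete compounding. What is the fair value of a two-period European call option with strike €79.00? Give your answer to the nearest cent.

Risk-neutral probability p = (1 + 0.06 − 0.85)/(1.25 − 0.85) = 0.2100/0.4000 = 0.5250
Terminal stock prices: S_uu = 125, S_ud = 85, S_dd = 57.8
Terminal payoffs (S − K): max(46, 0) = 46, max(6, 0) = 6, max(-21.2, 0) = 0
Node u (S = 100): V_u = 1/1.06·[0.5250·46.0000 + 0.4750·6.0000] = 25.4717
Node d (S = 68): V_d = 1/1.06·[0.5250·6.0000 + 0.4750·0.0000] = 2.9717
Node 0 (S = 80): V_0 = 1/1.06·[0.5250·25.4717 + 0.4750·2.9717] = 13.9474

€13.95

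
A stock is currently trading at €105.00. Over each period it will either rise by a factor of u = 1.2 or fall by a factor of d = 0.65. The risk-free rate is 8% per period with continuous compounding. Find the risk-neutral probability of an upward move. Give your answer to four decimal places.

Risk-neutral probability p = (e^0.08 − 0.65)/(1.2 − 0.65) = 0.4333/0.5500 = 0.7878

p = 0.7878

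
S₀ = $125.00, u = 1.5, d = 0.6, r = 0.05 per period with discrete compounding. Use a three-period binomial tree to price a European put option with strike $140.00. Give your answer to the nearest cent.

$35.69

Risk-neutral probability p = (1 + 0.05 − 0.6)/(1.5 − 0.6) = 0.4500/0.9000 = 0.5000
Terminal stock prices: S_uuu = 421.9, S_uud = 168.8, S_udd = 67.5, S_ddd = 27
Terminal payoffs (K − S): max(-281.9, 0) = 0, max(-28.75, 0) = 0, max(72.5, 0) = 72.5, max(113, 0) = 113
Node uu (S = 281.2): V_uu = 1/1.05·[0.5000·0.0000 + 0.5000·0.0000] = 0.0000
Node ud (S = 112.5): V_ud = 1/1.05·[0.5000·0.0000 + 0.5000·72.5000] = 34.5238
Node dd (S = 45): V_dd = 1/1.05·[0.5000·72.5000 + 0.5000·113.0000] = 88.3333
Node u (S = 187.5): V_u = 1/1.05·[0.5000·0.0000 + 0.5000·34.5238] = 16.4399
Node d (S = 75): V_d = 1/1.05·[0.5000·34.5238 + 0.5000·88.3333] = 58.5034
Node 0 (S = 125): V_0 = 1/1.05·[0.5000·16.4399 + 0.5000·58.5034] = 35.6873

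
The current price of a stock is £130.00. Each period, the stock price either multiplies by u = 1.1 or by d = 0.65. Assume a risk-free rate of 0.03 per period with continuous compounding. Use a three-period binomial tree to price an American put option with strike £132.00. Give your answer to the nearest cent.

£14.93

Risk-neutral probability p = (e^0.03 − 0.65)/(1.1 − 0.65) = 0.3805/0.4500 = 0.8455
Terminal stock prices: S_uuu = 173, S_uud = 102.2, S_udd = 60.42, S_ddd = 35.7
Terminal payoffs (K − S): max(-41.03, 0) = 0, max(29.75, 0) = 29.75, max(71.58, 0) = 71.58, max(96.3, 0) = 96.3
Node uu (S = 157.3): continuation = e^(−0.03)·[0.8455·0.0000 + 0.1545·29.7550] = 4.4626; exercise value = 0.0000 ≤ continuation, so V_uu = 4.4626
Node ud (S = 92.95): continuation = e^(−0.03)·[0.8455·29.7550 + 0.1545·71.5825] = 35.1488; exercise value = 39.0500 > continuation, so V_ud = 39.0500 (exercise)
Node dd (S = 54.93): continuation = e^(−0.03)·[0.8455·71.5825 + 0.1545·96.2987] = 73.1738; exercise value = 77.0750 > continuation, so V_dd = 77.0750 (exercise)
Node u (S = 143): continuation = e^(−0.03)·[0.8455·4.4626 + 0.1545·39.0500] = 9.5181; exercise value = 0.0000 ≤ continuation, so V_u = 9.5181
Node d (S = 84.5): continuation = e^(−0.03)·[0.8455·39.0500 + 0.1545·77.0750] = 43.5988; exercise value = 47.5000 > continuation, so V_d = 47.5000 (exercise)
Node 0 (S = 130): continuation = e^(−0.03)·[0.8455·9.5181 + 0.1545·47.5000] = 14.9332; exercise value = 2.0000 ≤ continuation, so V_0 = 14.9332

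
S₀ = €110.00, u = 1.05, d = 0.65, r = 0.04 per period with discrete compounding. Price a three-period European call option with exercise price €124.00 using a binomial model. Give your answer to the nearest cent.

Risk-neutral probability p = (1 + 0.04 − 0.65)/(1.05 − 0.65) = 0.3900/0.4000 = 0.9750
Terminal stock prices: S_uuu = 127.3, S_uud = 78.83, S_udd = 48.8, S_ddd = 30.21
Terminal payoffs (S − K): max(3.339, 0) = 3.339, max(-45.17, 0) = 0, max(-75.2, 0) = 0, max(-93.79, 0) = 0
Node uu (S = 121.3): V_uu = 1/1.04·[0.9750·3.3388 + 0.0250·0.0000] = 3.1301
Node ud (S = 75.08): V_ud = 1/1.04·[0.9750·0.0000 + 0.0250·0.0000] = 0.0000
Node dd (S = 46.48): V_dd = 1/1.04·[0.9750·0.0000 + 0.0250·0.0000] = 0.0000
Node u (S = 115.5): V_u = 1/1.04·[0.9750·3.1301 + 0.0250·0.0000] = 2.9344
Node d (S = 71.5): V_d = 1/1.04·[0.9750·0.0000 + 0.0250·0.0000] = 0.0000
Node 0 (S = 110): V_0 = 1/1.04·[0.9750·2.9344 + 0.0250·0.0000] = 2.7510

€2.75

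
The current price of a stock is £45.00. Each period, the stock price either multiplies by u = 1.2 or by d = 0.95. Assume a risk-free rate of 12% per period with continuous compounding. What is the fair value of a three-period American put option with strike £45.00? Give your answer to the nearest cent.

Risk-neutral probability p = (e^0.12 − 0.95)/(1.2 − 0.95) = 0.1775/0.2500 = 0.7100
Terminal stock prices: S_uuu = 77.76, S_uud = 61.56, S_udd = 48.73, S_ddd = 38.58
Terminal payoffs (K − S): max(-32.76, 0) = 0, max(-16.56, 0) = 0, max(-3.735, 0) = 0, max(6.418, 0) = 6.418
Node uu (S = 64.8): continuation = e^(−0.12)·[0.7100·0.0000 + 0.2900·0.0000] = 0.0000; exercise value = 0.0000 ≤ continuation, so V_uu = 0.0000
Node ud (S = 51.3): continuation = e^(−0.12)·[0.7100·0.0000 + 0.2900·0.0000] = 0.0000; exercise value = 0.0000 ≤ continuation, so V_ud = 0.0000
Node dd (S = 40.61): continuation = e^(−0.12)·[0.7100·0.0000 + 0.2900·6.4181] = 1.6509; exercise value = 4.3875 > continuation, so V_dd = 4.3875 (exercise)
Node u (S = 54): continuation = e^(−0.12)·[0.7100·0.0000 + 0.2900·0.0000] = 0.0000; exercise value = 0.0000 ≤ continuation, so V_u = 0.0000
Node d (S = 42.75): continuation = e^(−0.12)·[0.7100·0.0000 + 0.2900·4.3875] = 1.1285; exercise value = 2.2500 > continuation, so V_d = 2.2500 (exercise)
Node 0 (S = 45): continuation = e^(−0.12)·[0.7100·0.0000 + 0.2900·2.2500] = 0.5787; exercise value = 0.0000 ≤ continuation, so V_0 = 0.5787

£0.58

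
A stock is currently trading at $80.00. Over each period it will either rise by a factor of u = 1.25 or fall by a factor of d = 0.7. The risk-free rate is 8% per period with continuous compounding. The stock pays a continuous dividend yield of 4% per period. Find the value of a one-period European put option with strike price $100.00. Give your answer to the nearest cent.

$15.45

Per-period risk-free factor R = e^0.08 = 1.0833; dividend-adjusted growth = e^(0.08−0.04) = 1.0408.
Risk-neutral probability p = (1.0408 − 0.7)/(1.25 − 0.7) = 0.3408/0.5500 = 0.6197
Terminal stock prices: S_u = 100, S_d = 56
Terminal payoffs (K − S): max(0, 0) = 0, max(44, 0) = 44
Node 0 (S = 80): V_0 = e^(−0.08)·[0.6197·0.0000 + 0.3803·44.0000] = 15.4485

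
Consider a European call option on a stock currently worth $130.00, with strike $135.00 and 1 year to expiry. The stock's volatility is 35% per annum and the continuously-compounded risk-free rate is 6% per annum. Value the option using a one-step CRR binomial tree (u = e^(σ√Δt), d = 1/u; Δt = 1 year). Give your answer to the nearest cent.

CRR parameters: u = e^(σ√Δt) = e^(0.35·√1) = 1.4191, d = 1/u = 0.7047
Per-period rate: rΔt = 0.06·1 = 0.06, so R = e^0.06 = 1.0618
Risk-neutral probability p = (e^0.06 − 0.7047)/(1.4191 − 0.7047) = 0.3571/0.7144 = 0.4999
Terminal stock prices: S_u = 184.5, S_d = 91.61
Terminal payoffs (S − K): max(49.48, 0) = 49.48, max(-43.39, 0) = 0
Node 0 (S = 130): V_0 = e^(−0.06)·[0.4999·49.4788 + 0.5001·0.0000] = 23.2960

$23.30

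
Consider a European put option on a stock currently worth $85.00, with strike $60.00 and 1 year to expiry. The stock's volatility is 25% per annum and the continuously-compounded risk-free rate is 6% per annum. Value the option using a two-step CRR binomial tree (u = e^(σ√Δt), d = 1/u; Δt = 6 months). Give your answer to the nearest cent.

$0.06

CRR parameters: u = e^(σ√Δt) = e^(0.25·√0.5) = 1.1934, d = 1/u = 0.8380
Per-period rate: rΔt = 0.06·0.5 = 0.03, so R = e^0.03 = 1.0305
Risk-neutral probability p = (e^0.03 − 0.8380)/(1.1934 − 0.8380) = 0.1925/0.3554 = 0.5416
Terminal stock prices: S_uu = 121.1, S_ud = 85, S_dd = 59.69
Terminal payoffs (K − S): max(-61.05, 0) = 0, max(-25, 0) = 0, max(0.314, 0) = 0.314
Node u (S = 101.4): V_u = e^(−0.03)·[0.5416·0.0000 + 0.4584·0.0000] = 0.0000
Node d (S = 71.23): V_d = e^(−0.03)·[0.5416·0.0000 + 0.4584·0.3140] = 0.1397
Node 0 (S = 85): V_0 = e^(−0.03)·[0.5416·0.0000 + 0.4584·0.1397] = 0.0621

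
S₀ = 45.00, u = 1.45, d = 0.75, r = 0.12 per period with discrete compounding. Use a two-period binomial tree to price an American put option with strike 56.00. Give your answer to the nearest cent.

11.00

Risk-neutral probability p = (1 + 0.12 − 0.75)/(1.45 − 0.75) = 0.3700/0.7000 = 0.5286
Terminal stock prices: S_uu = 94.61, S_ud = 48.94, S_dd = 25.31
Terminal payoffs (K − S): max(-38.61, 0) = 0, max(7.062, 0) = 7.062, max(30.69, 0) = 30.69
Node u (S = 65.25): continuation = 1/1.12·[0.5286·0.0000 + 0.4714·7.0625] = 2.9727; exercise value = 0.0000 ≤ continuation, so V_u = 2.9727
Node d (S = 33.75): continuation = 1/1.12·[0.5286·7.0625 + 0.4714·30.6875] = 16.2500; exercise value = 22.2500 > continuation, so V_d = 22.2500 (exercise)
Node 0 (S = 45): continuation = 1/1.12·[0.5286·2.9727 + 0.4714·22.2500] = 10.7684; exercise value = 11.0000 > continuation, so V_0 = 11.0000 (exercise)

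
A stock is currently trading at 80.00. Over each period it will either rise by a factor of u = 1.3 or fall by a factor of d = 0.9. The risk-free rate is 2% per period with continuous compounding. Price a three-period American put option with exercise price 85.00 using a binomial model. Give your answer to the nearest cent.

Risk-neutral probability p = (e^0.02 − 0.9)/(1.3 − 0.9) = 0.1202/0.4000 = 0.3005
Terminal stock prices: S_uuu = 175.8, S_uud = 121.7, S_udd = 84.24, S_ddd = 58.32
Terminal payoffs (K − S): max(-90.76, 0) = 0, max(-36.68, 0) = 0, max(0.76, 0) = 0.76, max(26.68, 0) = 26.68
Node uu (S = 135.2): continuation = e^(−0.02)·[0.3005·0.0000 + 0.6995·0.0000] = 0.0000; exercise value = 0.0000 ≤ continuation, so V_uu = 0.0000
Node ud (S = 93.6): continuation = e^(−0.02)·[0.3005·0.0000 + 0.6995·0.7600] = 0.5211; exercise value = 0.0000 ≤ continuation, so V_ud = 0.5211
Node dd (S = 64.8): continuation = e^(−0.02)·[0.3005·0.7600 + 0.6995·26.6800] = 18.5169; exercise value = 20.2000 > continuation, so V_dd = 20.2000 (exercise)
Node u (S = 104): continuation = e^(−0.02)·[0.3005·0.0000 + 0.6995·0.5211] = 0.3573; exercise value = 0.0000 ≤ continuation, so V_u = 0.3573
Node d (S = 72): continuation = e^(−0.02)·[0.3005·0.5211 + 0.6995·20.2000] = 14.0035; exercise value = 13.0000 ≤ continuation, so V_d = 14.0035
Node 0 (S = 80): continuation = e^(−0.02)·[0.3005·0.3573 + 0.6995·14.0035] = 9.7067; exercise value = 5.0000 ≤ continuation, so V_0 = 9.7067

9.71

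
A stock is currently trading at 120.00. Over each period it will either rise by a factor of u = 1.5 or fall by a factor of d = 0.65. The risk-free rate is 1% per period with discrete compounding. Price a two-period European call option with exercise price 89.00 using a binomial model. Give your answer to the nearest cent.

Risk-neutral probability p = (1 + 0.01 − 0.65)/(1.5 − 0.65) = 0.3600/0.8500 = 0.4235
Terminal stock prices: S_uu = 270, S_ud = 117, S_dd = 50.7
Terminal payoffs (S − K): max(181, 0) = 181, max(28, 0) = 28, max(-38.3, 0) = 0
Node u (S = 180): V_u = 1/1.01·[0.4235·181.0000 + 0.5765·28.0000] = 91.8812
Node d (S = 78): V_d = 1/1.01·[0.4235·28.0000 + 0.5765·0.0000] = 11.7414
Node 0 (S = 120): V_0 = 1/1.01·[0.4235·91.8812 + 0.5765·11.7414] = 45.2307

45.23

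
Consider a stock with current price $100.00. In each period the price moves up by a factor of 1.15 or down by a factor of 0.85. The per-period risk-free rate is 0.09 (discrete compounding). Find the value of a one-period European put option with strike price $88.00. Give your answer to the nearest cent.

Risk-neutral probability p = (1 + 0.09 − 0.85)/(1.15 − 0.85) = 0.2400/0.3000 = 0.8000
Terminal stock prices: S_u = 115, S_d = 85
Terminal payoffs (K − S): max(-27, 0) = 0, max(3, 0) = 3
Node 0 (S = 100): V_0 = 1/1.09·[0.8000·0.0000 + 0.2000·3.0000] = 0.5505

$0.55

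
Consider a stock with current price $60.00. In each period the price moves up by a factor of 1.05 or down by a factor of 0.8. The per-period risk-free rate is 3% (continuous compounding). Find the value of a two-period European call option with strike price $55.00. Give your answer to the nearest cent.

Risk-neutral probability p = (e^0.03 − 0.8)/(1.05 − 0.8) = 0.2305/0.2500 = 0.9218
Terminal stock prices: S_uu = 66.15, S_ud = 50.4, S_dd = 38.4
Terminal payoffs (S − K): max(11.15, 0) = 11.15, max(-4.6, 0) = 0, max(-16.6, 0) = 0
Node u (S = 63): V_u = e^(−0.03)·[0.9218·11.1500 + 0.0782·0.0000] = 9.9745
Node d (S = 48): V_d = e^(−0.03)·[0.9218·0.0000 + 0.0782·0.0000] = 0.0000
Node 0 (S = 60): V_0 = e^(−0.03)·[0.9218·9.9745 + 0.0782·0.0000] = 8.9229

$8.92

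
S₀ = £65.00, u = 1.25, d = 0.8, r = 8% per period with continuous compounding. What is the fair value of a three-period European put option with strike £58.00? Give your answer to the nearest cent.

Risk-neutral probability p = (e^0.08 − 0.8)/(1.25 − 0.8) = 0.2833/0.4500 = 0.6295
Terminal stock prices: S_uuu = 127, S_uud = 81.25, S_udd = 52, S_ddd = 33.28
Terminal payoffs (K − S): max(-68.95, 0) = 0, max(-23.25, 0) = 0, max(6, 0) = 6, max(24.72, 0) = 24.72
Node uu (S = 101.6): V_uu = e^(−0.08)·[0.6295·0.0000 + 0.3705·0.0000] = 0.0000
Node ud (S = 65): V_ud = e^(−0.08)·[0.6295·0.0000 + 0.3705·6.0000] = 2.0519
Node dd (S = 41.6): V_dd = e^(−0.08)·[0.6295·6.0000 + 0.3705·24.7200] = 11.9407
Node u (S = 81.25): V_u = e^(−0.08)·[0.6295·0.0000 + 0.3705·2.0519] = 0.7017
Node d (S = 52): V_d = e^(−0.08)·[0.6295·2.0519 + 0.3705·11.9407] = 5.2761
Node 0 (S = 65): V_0 = e^(−0.08)·[0.6295·0.7017 + 0.3705·5.2761] = 2.2122

£2.21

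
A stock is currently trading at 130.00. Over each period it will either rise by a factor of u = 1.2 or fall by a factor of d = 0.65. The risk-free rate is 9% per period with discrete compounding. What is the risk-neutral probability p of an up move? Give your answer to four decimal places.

p = 0.8000

Risk-neutral probability p = (1 + 0.09 − 0.65)/(1.2 − 0.65) = 0.4400/0.5500 = 0.8000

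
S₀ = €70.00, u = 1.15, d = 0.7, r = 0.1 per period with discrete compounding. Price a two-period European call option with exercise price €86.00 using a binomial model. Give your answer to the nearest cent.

€4.29

Risk-neutral probability p = (1 + 0.1 − 0.7)/(1.15 − 0.7) = 0.4000/0.4500 = 0.8889
Terminal stock prices: S_uu = 92.57, S_ud = 56.35, S_dd = 34.3
Terminal payoffs (S − K): max(6.575, 0) = 6.575, max(-29.65, 0) = 0, max(-51.7, 0) = 0
Node u (S = 80.5): V_u = 1/1.1·[0.8889·6.5750 + 0.1111·0.0000] = 5.3131
Node d (S = 49): V_d = 1/1.1·[0.8889·0.0000 + 0.1111·0.0000] = 0.0000
Node 0 (S = 70): V_0 = 1/1.1·[0.8889·5.3131 + 0.1111·0.0000] = 4.2934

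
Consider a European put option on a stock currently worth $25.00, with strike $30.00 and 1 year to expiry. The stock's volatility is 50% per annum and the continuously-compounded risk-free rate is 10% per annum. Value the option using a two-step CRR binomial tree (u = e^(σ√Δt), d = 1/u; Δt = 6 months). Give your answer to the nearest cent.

$6.53

CRR parameters: u = e^(σ√Δt) = e^(0.5·√0.5) = 1.4241, d = 1/u = 0.7022
Per-period rate: rΔt = 0.1·0.5 = 0.05, so R = e^0.05 = 1.0513
Risk-neutral probability p = (e^0.05 − 0.7022)/(1.4241 − 0.7022) = 0.3491/0.7219 = 0.4835
Terminal stock prices: S_uu = 50.7, S_ud = 25, S_dd = 12.33
Terminal payoffs (K − S): max(-20.7, 0) = 0, max(5, 0) = 5, max(17.67, 0) = 17.67
Node u (S = 35.6): V_u = e^(−0.05)·[0.4835·0.0000 + 0.5165·5.0000] = 2.4564
Node d (S = 17.55): V_d = e^(−0.05)·[0.4835·5.0000 + 0.5165·17.6733] = 10.9822
Node 0 (S = 25): V_0 = e^(−0.05)·[0.4835·2.4564 + 0.5165·10.9822] = 6.5250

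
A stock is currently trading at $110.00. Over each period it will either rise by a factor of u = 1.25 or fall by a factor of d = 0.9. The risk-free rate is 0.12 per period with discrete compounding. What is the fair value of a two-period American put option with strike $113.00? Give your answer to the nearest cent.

$4.64

Risk-neutral probability p = (1 + 0.12 − 0.9)/(1.25 − 0.9) = 0.2200/0.3500 = 0.6286
Terminal stock prices: S_uu = 171.9, S_ud = 123.8, S_dd = 89.1
Terminal payoffs (K − S): max(-58.88, 0) = 0, max(-10.75, 0) = 0, max(23.9, 0) = 23.9
Node u (S = 137.5): continuation = 1/1.12·[0.6286·0.0000 + 0.3714·0.0000] = 0.0000; exercise value = 0.0000 ≤ continuation, so V_u = 0.0000
Node d (S = 99): continuation = 1/1.12·[0.6286·0.0000 + 0.3714·23.9000] = 7.9260; exercise value = 14.0000 > continuation, so V_d = 14.0000 (exercise)
Node 0 (S = 110): continuation = 1/1.12·[0.6286·0.0000 + 0.3714·14.0000] = 4.6429; exercise value = 3.0000 ≤ continuation, so V_0 = 4.6429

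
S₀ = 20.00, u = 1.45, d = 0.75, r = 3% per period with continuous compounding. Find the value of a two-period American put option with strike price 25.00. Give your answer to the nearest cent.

6.55

Risk-neutral probability p = (e^0.03 − 0.75)/(1.45 − 0.75) = 0.2805/0.7000 = 0.4006
Terminal stock prices: S_uu = 42.05, S_ud = 21.75, S_dd = 11.25
Terminal payoffs (K − S): max(-17.05, 0) = 0, max(3.25, 0) = 3.25, max(13.75, 0) = 13.75
Node u (S = 29): continuation = e^(−0.03)·[0.4006·0.0000 + 0.5994·3.2500] = 1.8903; exercise value = 0.0000 ≤ continuation, so V_u = 1.8903
Node d (S = 15): continuation = e^(−0.03)·[0.4006·3.2500 + 0.5994·13.7500] = 9.2611; exercise value = 10.0000 > continuation, so V_d = 10.0000 (exercise)
Node 0 (S = 20): continuation = e^(−0.03)·[0.4006·1.8903 + 0.5994·10.0000] = 6.5513; exercise value = 5.0000 ≤ continuation, so V_0 = 6.5513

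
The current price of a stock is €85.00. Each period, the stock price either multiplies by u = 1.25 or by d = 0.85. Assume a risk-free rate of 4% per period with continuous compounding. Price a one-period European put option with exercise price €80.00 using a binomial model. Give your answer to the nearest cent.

€3.89

Risk-neutral probability p = (e^0.04 − 0.85)/(1.25 − 0.85) = 0.1908/0.4000 = 0.4770
Terminal stock prices: S_u = 106.2, S_d = 72.25
Terminal payoffs (K − S): max(-26.25, 0) = 0, max(7.75, 0) = 7.75
Node 0 (S = 85): V_0 = e^(−0.04)·[0.4770·0.0000 + 0.5230·7.7500] = 3.8941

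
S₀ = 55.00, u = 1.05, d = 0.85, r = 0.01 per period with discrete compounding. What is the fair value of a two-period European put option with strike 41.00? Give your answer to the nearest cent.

Risk-neutral probability p = (1 + 0.01 − 0.85)/(1.05 − 0.85) = 0.1600/0.2000 = 0.8000
Terminal stock prices: S_uu = 60.64, S_ud = 49.09, S_dd = 39.74
Terminal payoffs (K − S): max(-19.64, 0) = 0, max(-8.087, 0) = 0, max(1.263, 0) = 1.263
Node u (S = 57.75): V_u = 1/1.01·[0.8000·0.0000 + 0.2000·0.0000] = 0.0000
Node d (S = 46.75): V_d = 1/1.01·[0.8000·0.0000 + 0.2000·1.2625] = 0.2500
Node 0 (S = 55): V_0 = 1/1.01·[0.8000·0.0000 + 0.2000·0.2500] = 0.0495

0.05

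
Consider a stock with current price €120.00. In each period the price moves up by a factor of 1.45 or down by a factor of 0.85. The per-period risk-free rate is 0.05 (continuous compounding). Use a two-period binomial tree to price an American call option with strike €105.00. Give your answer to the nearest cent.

€32.30

Risk-neutral probability p = (e^0.05 − 0.85)/(1.45 − 0.85) = 0.2013/0.6000 = 0.3355
Terminal stock prices: S_uu = 252.3, S_ud = 147.9, S_dd = 86.7
Terminal payoffs (S − K): max(147.3, 0) = 147.3, max(42.9, 0) = 42.9, max(-18.3, 0) = 0
Node u (S = 174): continuation = e^(−0.05)·[0.3355·147.3000 + 0.6645·42.9000] = 74.1209; exercise value = 69.0000 ≤ continuation, so V_u = 74.1209
Node d (S = 102): continuation = e^(−0.05)·[0.3355·42.9000 + 0.6645·0.0000] = 13.6890; exercise value = 0.0000 ≤ continuation, so V_d = 13.6890
Node 0 (S = 120): continuation = e^(−0.05)·[0.3355·74.1209 + 0.6645·13.6890] = 32.3047; exercise value = 15.0000 ≤ continuation, so V_0 = 32.3047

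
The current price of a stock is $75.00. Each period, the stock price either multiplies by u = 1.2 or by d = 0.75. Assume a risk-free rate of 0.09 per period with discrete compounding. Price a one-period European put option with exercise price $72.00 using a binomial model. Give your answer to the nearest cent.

Risk-neutral probability p = (1 + 0.09 − 0.75)/(1.2 − 0.75) = 0.3400/0.4500 = 0.7556
Terminal stock prices: S_u = 90, S_d = 56.25
Terminal payoffs (K − S): max(-18, 0) = 0, max(15.75, 0) = 15.75
Node 0 (S = 75): V_0 = 1/1.09·[0.7556·0.0000 + 0.2444·15.7500] = 3.5321

$3.53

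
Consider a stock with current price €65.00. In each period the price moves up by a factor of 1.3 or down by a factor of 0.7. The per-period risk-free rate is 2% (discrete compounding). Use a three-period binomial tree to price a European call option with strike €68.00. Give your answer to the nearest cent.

Risk-neutral probability p = (1 + 0.02 − 0.7)/(1.3 − 0.7) = 0.3200/0.6000 = 0.5333
Terminal stock prices: S_uuu = 142.8, S_uud = 76.89, S_udd = 41.4, S_ddd = 22.29
Terminal payoffs (S − K): max(74.81, 0) = 74.81, max(8.895, 0) = 8.895, max(-26.6, 0) = 0, max(-45.71, 0) = 0
Node uu (S = 109.9): V_uu = 1/1.02·[0.5333·74.8050 + 0.4667·8.8950] = 43.1833
Node ud (S = 59.15): V_ud = 1/1.02·[0.5333·8.8950 + 0.4667·0.0000] = 4.6510
Node dd (S = 31.85): V_dd = 1/1.02·[0.5333·0.0000 + 0.4667·0.0000] = 0.0000
Node u (S = 84.5): V_u = 1/1.02·[0.5333·43.1833 + 0.4667·4.6510] = 24.7074
Node d (S = 45.5): V_d = 1/1.02·[0.5333·4.6510 + 0.4667·0.0000] = 2.4319
Node 0 (S = 65): V_0 = 1/1.02·[0.5333·24.7074 + 0.4667·2.4319] = 14.0315

€14.03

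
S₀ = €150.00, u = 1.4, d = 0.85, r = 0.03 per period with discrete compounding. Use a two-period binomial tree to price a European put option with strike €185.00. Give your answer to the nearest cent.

Risk-neutral probability p = (1 + 0.03 − 0.85)/(1.4 − 0.85) = 0.1800/0.5500 = 0.3273
Terminal stock prices: S_uu = 294, S_ud = 178.5, S_dd = 108.4
Terminal payoffs (K − S): max(-109, 0) = 0, max(6.5, 0) = 6.5, max(76.63, 0) = 76.63
Node u (S = 210): V_u = 1/1.03·[0.3273·0.0000 + 0.6727·6.5000] = 4.2454
Node d (S = 127.5): V_d = 1/1.03·[0.3273·6.5000 + 0.6727·76.6250] = 52.1117
Node 0 (S = 150): V_0 = 1/1.03·[0.3273·4.2454 + 0.6727·52.1117] = 35.3848

€35.38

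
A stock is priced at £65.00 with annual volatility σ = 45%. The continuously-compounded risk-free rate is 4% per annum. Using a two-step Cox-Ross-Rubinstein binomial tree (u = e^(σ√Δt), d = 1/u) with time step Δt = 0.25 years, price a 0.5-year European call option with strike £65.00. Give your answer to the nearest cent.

£7.87

CRR parameters: u = e^(σ√Δt) = e^(0.45·√0.25) = 1.2523, d = 1/u = 0.7985
Per-period rate: rΔt = 0.04·0.25 = 0.01, so R = e^0.01 = 1.0101
Risk-neutral probability p = (e^0.01 − 0.7985)/(1.2523 − 0.7985) = 0.2115/0.4538 = 0.4661
Terminal stock prices: S_uu = 101.9, S_ud = 65, S_dd = 41.45
Terminal payoffs (S − K): max(36.94, 0) = 36.94, max(0, 0) = 0, max(-23.55, 0) = 0
Node u (S = 81.4): V_u = e^(−0.01)·[0.4661·36.9403 + 0.5339·0.0000] = 17.0477
Node d (S = 51.9): V_d = e^(−0.01)·[0.4661·0.0000 + 0.5339·0.0000] = 0.0000
Node 0 (S = 65): V_0 = e^(−0.01)·[0.4661·17.0477 + 0.5339·0.0000] = 7.8674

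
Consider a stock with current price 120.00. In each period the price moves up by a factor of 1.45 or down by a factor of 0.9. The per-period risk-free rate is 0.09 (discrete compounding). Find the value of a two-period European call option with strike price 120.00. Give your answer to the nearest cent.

27.22

Risk-neutral probability p = (1 + 0.09 − 0.9)/(1.45 − 0.9) = 0.1900/0.5500 = 0.3455
Terminal stock prices: S_uu = 252.3, S_ud = 156.6, S_dd = 97.2
Terminal payoffs (S − K): max(132.3, 0) = 132.3, max(36.6, 0) = 36.6, max(-22.8, 0) = 0
Node u (S = 174): V_u = 1/1.09·[0.3455·132.3000 + 0.6545·36.6000] = 63.9083
Node d (S = 108): V_d = 1/1.09·[0.3455·36.6000 + 0.6545·0.0000] = 11.5997
Node 0 (S = 120): V_0 = 1/1.09·[0.3455·63.9083 + 0.6545·11.5997] = 27.2201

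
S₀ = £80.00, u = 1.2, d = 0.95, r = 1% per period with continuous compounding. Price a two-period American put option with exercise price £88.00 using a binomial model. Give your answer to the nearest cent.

£9.03

Risk-neutral probability p = (e^0.01 − 0.95)/(1.2 − 0.95) = 0.0601/0.2500 = 0.2402
Terminal stock prices: S_uu = 115.2, S_ud = 91.2, S_dd = 72.2
Terminal payoffs (K − S): max(-27.2, 0) = 0, max(-3.2, 0) = 0, max(15.8, 0) = 15.8
Node u (S = 96): continuation = e^(−0.01)·[0.2402·0.0000 + 0.7598·0.0000] = 0.0000; exercise value = 0.0000 ≤ continuation, so V_u = 0.0000
Node d (S = 76): continuation = e^(−0.01)·[0.2402·0.0000 + 0.7598·15.8000] = 11.8854; exercise value = 12.0000 > continuation, so V_d = 12.0000 (exercise)
Node 0 (S = 80): continuation = e^(−0.01)·[0.2402·0.0000 + 0.7598·12.0000] = 9.0269; exercise value = 8.0000 ≤ continuation, so V_0 = 9.0269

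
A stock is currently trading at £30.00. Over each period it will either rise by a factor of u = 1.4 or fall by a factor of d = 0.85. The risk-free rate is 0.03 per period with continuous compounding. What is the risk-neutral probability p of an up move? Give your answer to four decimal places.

Risk-neutral probability p = (e^0.03 − 0.85)/(1.4 − 0.85) = 0.1805/0.5500 = 0.3281

p = 0.3281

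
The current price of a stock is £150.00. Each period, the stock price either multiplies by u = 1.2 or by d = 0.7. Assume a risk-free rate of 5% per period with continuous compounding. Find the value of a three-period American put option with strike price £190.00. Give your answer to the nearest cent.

Risk-neutral probability p = (e^0.05 − 0.7)/(1.2 − 0.7) = 0.3513/0.5000 = 0.7025
Terminal stock prices: S_uuu = 259.2, S_uud = 151.2, S_udd = 88.2, S_ddd = 51.45
Terminal payoffs (K − S): max(-69.2, 0) = 0, max(38.8, 0) = 38.8, max(101.8, 0) = 101.8, max(138.6, 0) = 138.6
Node uu (S = 216): continuation = e^(−0.05)·[0.7025·0.0000 + 0.2975·38.8000] = 10.9785; exercise value = 0.0000 ≤ continuation, so V_uu = 10.9785
Node ud (S = 126): continuation = e^(−0.05)·[0.7025·38.8000 + 0.2975·101.8000] = 54.7336; exercise value = 64.0000 > continuation, so V_ud = 64.0000 (exercise)
Node dd (S = 73.5): continuation = e^(−0.05)·[0.7025·101.8000 + 0.2975·138.5500] = 107.2336; exercise value = 116.5000 > continuation, so V_dd = 116.5000 (exercise)
Node u (S = 180): continuation = e^(−0.05)·[0.7025·10.9785 + 0.2975·64.0000] = 25.4455; exercise value = 10.0000 ≤ continuation, so V_u = 25.4455
Node d (S = 105): continuation = e^(−0.05)·[0.7025·64.0000 + 0.2975·116.5000] = 75.7336; exercise value = 85.0000 > continuation, so V_d = 85.0000 (exercise)
Node 0 (S = 150): continuation = e^(−0.05)·[0.7025·25.4455 + 0.2975·85.0000] = 41.0555; exercise value = 40.0000 ≤ continuation, so V_0 = 41.0555

£41.06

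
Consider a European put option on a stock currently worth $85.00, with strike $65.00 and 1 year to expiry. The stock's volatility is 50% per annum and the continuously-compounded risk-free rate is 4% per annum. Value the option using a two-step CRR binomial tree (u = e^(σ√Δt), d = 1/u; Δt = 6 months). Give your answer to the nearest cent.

$6.94

CRR parameters: u = e^(σ√Δt) = e^(0.5·√0.5) = 1.4241, d = 1/u = 0.7022
Per-period rate: rΔt = 0.04·0.5 = 0.02, so R = e^0.02 = 1.0202
Risk-neutral probability p = (e^0.02 − 0.7022)/(1.4241 − 0.7022) = 0.3180/0.7219 = 0.4405
Terminal stock prices: S_uu = 172.4, S_ud = 85, S_dd = 41.91
Terminal payoffs (K − S): max(-107.4, 0) = 0, max(-20, 0) = 0, max(23.09, 0) = 23.09
Node u (S = 121.1): V_u = e^(−0.02)·[0.4405·0.0000 + 0.5595·0.0000] = 0.0000
Node d (S = 59.69): V_d = e^(−0.02)·[0.4405·0.0000 + 0.5595·23.0892] = 12.6625
Node 0 (S = 85): V_0 = e^(−0.02)·[0.4405·0.0000 + 0.5595·12.6625] = 6.9443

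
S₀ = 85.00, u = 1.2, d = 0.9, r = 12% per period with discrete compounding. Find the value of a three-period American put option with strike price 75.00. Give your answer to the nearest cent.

0.35

Risk-neutral probability p = (1 + 0.12 − 0.9)/(1.2 − 0.9) = 0.2200/0.3000 = 0.7333
Terminal stock prices: S_uuu = 146.9, S_uud = 110.2, S_udd = 82.62, S_ddd = 61.97
Terminal payoffs (K − S): max(-71.88, 0) = 0, max(-35.16, 0) = 0, max(-7.62, 0) = 0, max(13.03, 0) = 13.03
Node uu (S = 122.4): continuation = 1/1.12·[0.7333·0.0000 + 0.2667·0.0000] = 0.0000; exercise value = 0.0000 ≤ continuation, so V_uu = 0.0000
Node ud (S = 91.8): continuation = 1/1.12·[0.7333·0.0000 + 0.2667·0.0000] = 0.0000; exercise value = 0.0000 ≤ continuation, so V_ud = 0.0000
Node dd (S = 68.85): continuation = 1/1.12·[0.7333·0.0000 + 0.2667·13.0350] = 3.1036; exercise value = 6.1500 > continuation, so V_dd = 6.1500 (exercise)
Node u (S = 102): continuation = 1/1.12·[0.7333·0.0000 + 0.2667·0.0000] = 0.0000; exercise value = 0.0000 ≤ continuation, so V_u = 0.0000
Node d (S = 76.5): continuation = 1/1.12·[0.7333·0.0000 + 0.2667·6.1500] = 1.4643; exercise value = 0.0000 ≤ continuation, so V_d = 1.4643
Node 0 (S = 85): continuation = 1/1.12·[0.7333·0.0000 + 0.2667·1.4643] = 0.3486; exercise value = 0.0000 ≤ continuation, so V_0 = 0.3486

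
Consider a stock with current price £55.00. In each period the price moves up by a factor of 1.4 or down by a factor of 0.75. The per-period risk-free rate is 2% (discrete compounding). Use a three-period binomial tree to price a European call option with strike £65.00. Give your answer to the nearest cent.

Risk-neutral probability p = (1 + 0.02 − 0.75)/(1.4 − 0.75) = 0.2700/0.6500 = 0.4154
Terminal stock prices: S_uuu = 150.9, S_uud = 80.85, S_udd = 43.31, S_ddd = 23.2
Terminal payoffs (S − K): max(85.92, 0) = 85.92, max(15.85, 0) = 15.85, max(-21.69, 0) = 0, max(-41.8, 0) = 0
Node uu (S = 107.8): V_uu = 1/1.02·[0.4154·85.9200 + 0.5846·15.8500] = 44.0745
Node ud (S = 57.75): V_ud = 1/1.02·[0.4154·15.8500 + 0.5846·0.0000] = 6.4548
Node dd (S = 30.94): V_dd = 1/1.02·[0.4154·0.0000 + 0.5846·0.0000] = 0.0000
Node u (S = 77): V_u = 1/1.02·[0.4154·44.0745 + 0.5846·6.4548] = 21.6485
Node d (S = 41.25): V_d = 1/1.02·[0.4154·6.4548 + 0.5846·0.0000] = 2.6286
Node 0 (S = 55): V_0 = 1/1.02·[0.4154·21.6485 + 0.5846·2.6286] = 10.3227

£10.32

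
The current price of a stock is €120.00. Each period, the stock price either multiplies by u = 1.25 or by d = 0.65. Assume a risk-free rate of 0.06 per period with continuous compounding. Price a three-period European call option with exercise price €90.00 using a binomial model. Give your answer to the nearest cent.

Risk-neutral probability p = (e^0.06 − 0.65)/(1.25 − 0.65) = 0.4118/0.6000 = 0.6864
Terminal stock prices: S_uuu = 234.4, S_uud = 121.9, S_udd = 63.38, S_ddd = 32.95
Terminal payoffs (S − K): max(144.4, 0) = 144.4, max(31.88, 0) = 31.88, max(-26.62, 0) = 0, max(-57.05, 0) = 0
Node uu (S = 187.5): V_uu = e^(−0.06)·[0.6864·144.3750 + 0.3136·31.8750] = 102.7412
Node ud (S = 97.5): V_ud = e^(−0.06)·[0.6864·31.8750 + 0.3136·0.0000] = 20.6047
Node dd (S = 50.7): V_dd = e^(−0.06)·[0.6864·0.0000 + 0.3136·0.0000] = 0.0000
Node u (S = 150): V_u = e^(−0.06)·[0.6864·102.7412 + 0.3136·20.6047] = 72.4996
Node d (S = 78): V_d = e^(−0.06)·[0.6864·20.6047 + 0.3136·0.0000] = 13.3193
Node 0 (S = 120): V_0 = e^(−0.06)·[0.6864·72.4996 + 0.3136·13.3193] = 50.7991

€50.80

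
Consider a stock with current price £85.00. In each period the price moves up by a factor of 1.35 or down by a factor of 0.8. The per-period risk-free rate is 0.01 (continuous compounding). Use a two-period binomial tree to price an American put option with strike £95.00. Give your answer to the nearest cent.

£17.26

Risk-neutral probability p = (e^0.01 − 0.8)/(1.35 − 0.8) = 0.2101/0.5500 = 0.3819
Terminal stock prices: S_uu = 154.9, S_ud = 91.8, S_dd = 54.4
Terminal payoffs (K − S): max(-59.91, 0) = 0, max(3.2, 0) = 3.2, max(40.6, 0) = 40.6
Node u (S = 114.8): continuation = e^(−0.01)·[0.3819·0.0000 + 0.6181·3.2000] = 1.9582; exercise value = 0.0000 ≤ continuation, so V_u = 1.9582
Node d (S = 68): continuation = e^(−0.01)·[0.3819·3.2000 + 0.6181·40.6000] = 26.0547; exercise value = 27.0000 > continuation, so V_d = 27.0000 (exercise)
Node 0 (S = 85): continuation = e^(−0.01)·[0.3819·1.9582 + 0.6181·27.0000] = 17.2628; exercise value = 10.0000 ≤ continuation, so V_0 = 17.2628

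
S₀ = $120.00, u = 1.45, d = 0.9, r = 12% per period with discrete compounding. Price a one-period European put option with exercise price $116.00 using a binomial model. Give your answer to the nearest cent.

Risk-neutral probability p = (1 + 0.12 − 0.9)/(1.45 − 0.9) = 0.2200/0.5500 = 0.4000
Terminal stock prices: S_u = 174, S_d = 108
Terminal payoffs (K − S): max(-58, 0) = 0, max(8, 0) = 8
Node 0 (S = 120): V_0 = 1/1.12·[0.4000·0.0000 + 0.6000·8.0000] = 4.2857

$4.29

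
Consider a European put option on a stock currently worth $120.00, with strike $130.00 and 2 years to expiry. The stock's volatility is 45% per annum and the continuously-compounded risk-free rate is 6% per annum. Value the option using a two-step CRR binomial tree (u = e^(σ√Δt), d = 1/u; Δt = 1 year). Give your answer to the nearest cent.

CRR parameters: u = e^(σ√Δt) = e^(0.45·√1) = 1.5683, d = 1/u = 0.6376
Per-period rate: rΔt = 0.06·1 = 0.06, so R = e^0.06 = 1.0618
Risk-neutral probability p = (e^0.06 − 0.6376)/(1.5683 − 0.6376) = 0.4242/0.9307 = 0.4558
Terminal stock prices: S_uu = 295.2, S_ud = 120, S_dd = 48.79
Terminal payoffs (K − S): max(-165.2, 0) = 0, max(10, 0) = 10, max(81.21, 0) = 81.21
Node u (S = 188.2): V_u = e^(−0.06)·[0.4558·0.0000 + 0.5442·10.0000] = 5.1251
Node d (S = 76.52): V_d = e^(−0.06)·[0.4558·10.0000 + 0.5442·81.2116] = 45.9140
Node 0 (S = 120): V_0 = e^(−0.06)·[0.4558·5.1251 + 0.5442·45.9140] = 25.7312

$25.73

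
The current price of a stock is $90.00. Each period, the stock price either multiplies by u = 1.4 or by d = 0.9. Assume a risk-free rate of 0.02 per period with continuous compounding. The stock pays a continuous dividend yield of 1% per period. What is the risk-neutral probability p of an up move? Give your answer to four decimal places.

Per-period risk-free factor R = e^0.02 = 1.0202; dividend-adjusted growth = e^(0.02−0.01) = 1.0101.
Risk-neutral probability p = (1.0101 − 0.9)/(1.4 − 0.9) = 0.1101/0.5000 = 0.2201

p = 0.2201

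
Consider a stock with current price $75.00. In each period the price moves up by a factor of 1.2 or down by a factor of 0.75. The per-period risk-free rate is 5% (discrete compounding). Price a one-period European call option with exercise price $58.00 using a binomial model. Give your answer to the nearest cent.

Risk-neutral probability p = (1 + 0.05 − 0.75)/(1.2 − 0.75) = 0.3000/0.4500 = 0.6667
Terminal stock prices: S_u = 90, S_d = 56.25
Terminal payoffs (S − K): max(32, 0) = 32, max(-1.75, 0) = 0
Node 0 (S = 75): V_0 = 1/1.05·[0.6667·32.0000 + 0.3333·0.0000] = 20.3175

$20.32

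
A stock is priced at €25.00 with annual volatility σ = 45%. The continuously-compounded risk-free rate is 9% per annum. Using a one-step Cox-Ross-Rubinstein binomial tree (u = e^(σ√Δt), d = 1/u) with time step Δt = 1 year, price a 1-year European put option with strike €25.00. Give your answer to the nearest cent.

€4.22

CRR parameters: u = e^(σ√Δt) = e^(0.45·√1) = 1.5683, d = 1/u = 0.6376
Per-period rate: rΔt = 0.09·1 = 0.09, so R = e^0.09 = 1.0942
Risk-neutral probability p = (e^0.09 − 0.6376)/(1.5683 − 0.6376) = 0.4565/0.9307 = 0.4905
Terminal stock prices: S_u = 39.21, S_d = 15.94
Terminal payoffs (K − S): max(-14.21, 0) = 0, max(9.059, 0) = 9.059
Node 0 (S = 25): V_0 = e^(−0.09)·[0.4905·0.0000 + 0.5095·9.0593] = 4.2180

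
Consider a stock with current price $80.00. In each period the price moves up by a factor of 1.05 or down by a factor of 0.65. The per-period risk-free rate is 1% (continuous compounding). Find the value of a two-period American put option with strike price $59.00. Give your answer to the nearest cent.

Risk-neutral probability p = (e^0.01 − 0.65)/(1.05 − 0.65) = 0.3601/0.4000 = 0.9001
Terminal stock prices: S_uu = 88.2, S_ud = 54.6, S_dd = 33.8
Terminal payoffs (K − S): max(-29.2, 0) = 0, max(4.4, 0) = 4.4, max(25.2, 0) = 25.2
Node u (S = 84): continuation = e^(−0.01)·[0.9001·0.0000 + 0.0999·4.4000] = 0.4351; exercise value = 0.0000 ≤ continuation, so V_u = 0.4351
Node d (S = 52): continuation = e^(−0.01)·[0.9001·4.4000 + 0.0999·25.2000] = 6.4129; exercise value = 7.0000 > continuation, so V_d = 7.0000 (exercise)
Node 0 (S = 80): continuation = e^(−0.01)·[0.9001·0.4351 + 0.0999·7.0000] = 1.0799; exercise value = 0.0000 ≤ continuation, so V_0 = 1.0799

$1.08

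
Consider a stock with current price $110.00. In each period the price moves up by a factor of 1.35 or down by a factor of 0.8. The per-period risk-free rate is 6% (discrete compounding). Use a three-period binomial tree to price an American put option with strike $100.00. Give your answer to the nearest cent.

$8.42

Risk-neutral probability p = (1 + 0.06 − 0.8)/(1.35 − 0.8) = 0.2600/0.5500 = 0.4727
Terminal stock prices: S_uuu = 270.6, S_uud = 160.4, S_udd = 95.04, S_ddd = 56.32
Terminal payoffs (K − S): max(-170.6, 0) = 0, max(-60.38, 0) = 0, max(4.96, 0) = 4.96, max(43.68, 0) = 43.68
Node uu (S = 200.5): continuation = 1/1.06·[0.4727·0.0000 + 0.5273·0.0000] = 0.0000; exercise value = 0.0000 ≤ continuation, so V_uu = 0.0000
Node ud (S = 118.8): continuation = 1/1.06·[0.4727·0.0000 + 0.5273·4.9600] = 2.4672; exercise value = 0.0000 ≤ continuation, so V_ud = 2.4672
Node dd (S = 70.4): continuation = 1/1.06·[0.4727·4.9600 + 0.5273·43.6800] = 23.9396; exercise value = 29.6000 > continuation, so V_dd = 29.6000 (exercise)
Node u (S = 148.5): continuation = 1/1.06·[0.4727·0.0000 + 0.5273·2.4672] = 1.2273; exercise value = 0.0000 ≤ continuation, so V_u = 1.2273
Node d (S = 88): continuation = 1/1.06·[0.4727·2.4672 + 0.5273·29.6000] = 15.8242; exercise value = 12.0000 ≤ continuation, so V_d = 15.8242
Node 0 (S = 110): continuation = 1/1.06·[0.4727·1.2273 + 0.5273·15.8242] = 8.4187; exercise value = 0.0000 ≤ continuation, so V_0 = 8.4187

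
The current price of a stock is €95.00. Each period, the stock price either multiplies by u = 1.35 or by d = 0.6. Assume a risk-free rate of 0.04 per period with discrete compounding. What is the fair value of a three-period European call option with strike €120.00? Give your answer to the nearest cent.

€20.42

Risk-neutral probability p = (1 + 0.04 − 0.6)/(1.35 − 0.6) = 0.4400/0.7500 = 0.5867
Terminal stock prices: S_uuu = 233.7, S_uud = 103.9, S_udd = 46.17, S_ddd = 20.52
Terminal payoffs (S − K): max(113.7, 0) = 113.7, max(-16.12, 0) = 0, max(-73.83, 0) = 0, max(-99.48, 0) = 0
Node uu (S = 173.1): V_uu = 1/1.04·[0.5867·113.7356 + 0.4133·0.0000] = 64.1586
Node ud (S = 76.95): V_ud = 1/1.04·[0.5867·0.0000 + 0.4133·0.0000] = 0.0000
Node dd (S = 34.2): V_dd = 1/1.04·[0.5867·0.0000 + 0.4133·0.0000] = 0.0000
Node u (S = 128.2): V_u = 1/1.04·[0.5867·64.1586 + 0.4133·0.0000] = 36.1920
Node d (S = 57): V_d = 1/1.04·[0.5867·0.0000 + 0.4133·0.0000] = 0.0000
Node 0 (S = 95): V_0 = 1/1.04·[0.5867·36.1920 + 0.4133·0.0000] = 20.4160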